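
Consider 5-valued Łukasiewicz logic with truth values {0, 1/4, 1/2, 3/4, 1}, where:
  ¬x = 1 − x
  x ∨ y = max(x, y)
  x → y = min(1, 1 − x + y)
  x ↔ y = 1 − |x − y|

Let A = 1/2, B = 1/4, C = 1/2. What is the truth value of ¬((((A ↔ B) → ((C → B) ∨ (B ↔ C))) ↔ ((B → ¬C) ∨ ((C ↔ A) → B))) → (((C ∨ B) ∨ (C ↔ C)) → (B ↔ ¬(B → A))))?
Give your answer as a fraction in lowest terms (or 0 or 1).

A ↔ B = 1/2 ↔ 1/4 = 3/4
C → B = 1/2 → 1/4 = 3/4
B ↔ C = 1/4 ↔ 1/2 = 3/4
(C → B) ∨ (B ↔ C) = 3/4 ∨ 3/4 = 3/4
(A ↔ B) → ((C → B) ∨ (B ↔ C)) = 3/4 → 3/4 = 1
¬C = ¬1/2 = 1/2
B → ¬C = 1/4 → 1/2 = 1
C ↔ A = 1/2 ↔ 1/2 = 1
(C ↔ A) → B = 1 → 1/4 = 1/4
(B → ¬C) ∨ ((C ↔ A) → B) = 1 ∨ 1/4 = 1
((A ↔ B) → ((C → B) ∨ (B ↔ C))) ↔ ((B → ¬C) ∨ ((C ↔ A) → B)) = 1 ↔ 1 = 1
C ∨ B = 1/2 ∨ 1/4 = 1/2
C ↔ C = 1/2 ↔ 1/2 = 1
(C ∨ B) ∨ (C ↔ C) = 1/2 ∨ 1 = 1
B → A = 1/4 → 1/2 = 1
¬(B → A) = ¬1 = 0
B ↔ ¬(B → A) = 1/4 ↔ 0 = 3/4
((C ∨ B) ∨ (C ↔ C)) → (B ↔ ¬(B → A)) = 1 → 3/4 = 3/4
(((A ↔ B) → ((C → B) ∨ (B ↔ C))) ↔ ((B → ¬C) ∨ ((C ↔ A) → B))) → (((C ∨ B) ∨ (C ↔ C)) → (B ↔ ¬(B → A))) = 1 → 3/4 = 3/4
¬((((A ↔ B) → ((C → B) ∨ (B ↔ C))) ↔ ((B → ¬C) ∨ ((C ↔ A) → B))) → (((C ∨ B) ∨ (C ↔ C)) → (B ↔ ¬(B → A)))) = ¬3/4 = 1/4

1/4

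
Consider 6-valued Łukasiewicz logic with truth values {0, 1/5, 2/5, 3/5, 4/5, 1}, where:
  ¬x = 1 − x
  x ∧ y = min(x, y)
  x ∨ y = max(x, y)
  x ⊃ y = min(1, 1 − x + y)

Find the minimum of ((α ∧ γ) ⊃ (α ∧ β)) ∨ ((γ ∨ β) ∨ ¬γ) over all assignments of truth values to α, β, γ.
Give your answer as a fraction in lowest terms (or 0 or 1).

3/5

Take α = 2/5, β = 0, γ = 2/5:
α ∧ γ = 2/5 ∧ 2/5 = 2/5
α ∧ β = 2/5 ∧ 0 = 0
(α ∧ γ) ⊃ (α ∧ β) = 2/5 ⊃ 0 = 3/5
γ ∨ β = 2/5 ∨ 0 = 2/5
¬γ = ¬2/5 = 3/5
(γ ∨ β) ∨ ¬γ = 2/5 ∨ 3/5 = 3/5
((α ∧ γ) ⊃ (α ∧ β)) ∨ ((γ ∨ β) ∨ ¬γ) = 3/5 ∨ 3/5 = 3/5
No assignment yields a value below 3/5, so this is the minimum.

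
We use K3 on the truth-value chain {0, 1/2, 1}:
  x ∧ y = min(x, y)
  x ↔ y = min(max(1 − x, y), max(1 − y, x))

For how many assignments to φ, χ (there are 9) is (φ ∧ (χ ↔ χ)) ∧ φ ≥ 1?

2

φ = 0, χ = 0 ↦ 0  <
φ = 0, χ = 1/2 ↦ 0  <
φ = 0, χ = 1 ↦ 0  <
φ = 1/2, χ = 0 ↦ 1/2  <
φ = 1/2, χ = 1/2 ↦ 1/2  <
φ = 1/2, χ = 1 ↦ 1/2  <
φ = 1, χ = 0 ↦ 1  ≥
φ = 1, χ = 1/2 ↦ 1/2  <
φ = 1, χ = 1 ↦ 1  ≥
So 2 of the 9 assignments meet the threshold.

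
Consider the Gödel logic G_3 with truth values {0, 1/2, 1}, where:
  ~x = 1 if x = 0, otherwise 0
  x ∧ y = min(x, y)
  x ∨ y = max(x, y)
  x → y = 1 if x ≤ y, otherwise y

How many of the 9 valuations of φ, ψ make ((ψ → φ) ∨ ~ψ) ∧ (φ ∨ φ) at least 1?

φ = 0, ψ = 0 ↦ 0  <
φ = 0, ψ = 1/2 ↦ 0  <
φ = 0, ψ = 1 ↦ 0  <
φ = 1/2, ψ = 0 ↦ 1/2  <
φ = 1/2, ψ = 1/2 ↦ 1/2  <
φ = 1/2, ψ = 1 ↦ 1/2  <
φ = 1, ψ = 0 ↦ 1  ≥
φ = 1, ψ = 1/2 ↦ 1  ≥
φ = 1, ψ = 1 ↦ 1  ≥
So 3 of the 9 assignments meet the threshold.

3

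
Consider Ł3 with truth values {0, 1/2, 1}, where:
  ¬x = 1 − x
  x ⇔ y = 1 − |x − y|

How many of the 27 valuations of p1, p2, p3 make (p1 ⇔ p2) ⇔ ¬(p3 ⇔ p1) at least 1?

value 1: 10 assignments (counts)
value 1/2: 12 assignments
value 0: 5 assignments
So 10 of the 27 assignments meet the threshold.

10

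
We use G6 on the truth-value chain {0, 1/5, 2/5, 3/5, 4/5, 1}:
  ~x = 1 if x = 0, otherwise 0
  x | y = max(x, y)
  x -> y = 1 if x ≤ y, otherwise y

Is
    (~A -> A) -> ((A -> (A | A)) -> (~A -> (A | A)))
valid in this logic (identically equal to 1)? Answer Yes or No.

Yes

A = 0 ↦ 1
A = 1/5 ↦ 1
A = 2/5 ↦ 1
A = 3/5 ↦ 1
A = 4/5 ↦ 1
A = 1 ↦ 1
Every assignment gives a value ≥ 1.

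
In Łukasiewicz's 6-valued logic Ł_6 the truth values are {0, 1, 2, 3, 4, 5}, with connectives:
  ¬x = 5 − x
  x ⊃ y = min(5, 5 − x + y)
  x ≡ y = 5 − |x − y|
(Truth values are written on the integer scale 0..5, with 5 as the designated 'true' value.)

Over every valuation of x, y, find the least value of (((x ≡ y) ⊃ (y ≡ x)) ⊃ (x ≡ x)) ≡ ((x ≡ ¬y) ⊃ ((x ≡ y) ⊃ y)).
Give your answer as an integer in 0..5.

Take x = 2, y = 2:
x ≡ y = 2 ≡ 2 = 5
y ≡ x = 2 ≡ 2 = 5
(x ≡ y) ⊃ (y ≡ x) = 5 ⊃ 5 = 5
x ≡ x = 2 ≡ 2 = 5
((x ≡ y) ⊃ (y ≡ x)) ⊃ (x ≡ x) = 5 ⊃ 5 = 5
¬y = ¬2 = 3
x ≡ ¬y = 2 ≡ 3 = 4
x ≡ y = 2 ≡ 2 = 5
(x ≡ y) ⊃ y = 5 ⊃ 2 = 2
(x ≡ ¬y) ⊃ ((x ≡ y) ⊃ y) = 4 ⊃ 2 = 3
(((x ≡ y) ⊃ (y ≡ x)) ⊃ (x ≡ x)) ≡ ((x ≡ ¬y) ⊃ ((x ≡ y) ⊃ y)) = 5 ≡ 3 = 3
No assignment yields a value below 3, so this is the minimum.

3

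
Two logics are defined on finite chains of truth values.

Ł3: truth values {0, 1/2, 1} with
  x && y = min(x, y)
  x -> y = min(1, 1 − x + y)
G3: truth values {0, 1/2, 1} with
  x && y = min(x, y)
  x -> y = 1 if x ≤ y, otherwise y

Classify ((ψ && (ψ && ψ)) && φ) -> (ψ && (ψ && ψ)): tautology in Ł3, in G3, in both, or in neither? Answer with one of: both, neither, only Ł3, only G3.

both

In Ł3: every assignment gives 1 — tautology.
In G3: every assignment gives 1 — tautology.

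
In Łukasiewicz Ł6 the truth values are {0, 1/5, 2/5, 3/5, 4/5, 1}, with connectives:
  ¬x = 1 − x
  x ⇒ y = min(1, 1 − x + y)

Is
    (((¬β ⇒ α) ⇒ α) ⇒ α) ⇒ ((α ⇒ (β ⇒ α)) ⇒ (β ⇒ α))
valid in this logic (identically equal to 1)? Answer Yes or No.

No

Counterexample: take α = 0, β = 3/5.
¬β = ¬3/5 = 2/5
¬β ⇒ α = 2/5 ⇒ 0 = 3/5
(¬β ⇒ α) ⇒ α = 3/5 ⇒ 0 = 2/5
((¬β ⇒ α) ⇒ α) ⇒ α = 2/5 ⇒ 0 = 3/5
β ⇒ α = 3/5 ⇒ 0 = 2/5
α ⇒ (β ⇒ α) = 0 ⇒ 2/5 = 1
β ⇒ α = 3/5 ⇒ 0 = 2/5
(α ⇒ (β ⇒ α)) ⇒ (β ⇒ α) = 1 ⇒ 2/5 = 2/5
(((¬β ⇒ α) ⇒ α) ⇒ α) ⇒ ((α ⇒ (β ⇒ α)) ⇒ (β ⇒ α)) = 3/5 ⇒ 2/5 = 4/5
This gives 4/5 ≠ 1.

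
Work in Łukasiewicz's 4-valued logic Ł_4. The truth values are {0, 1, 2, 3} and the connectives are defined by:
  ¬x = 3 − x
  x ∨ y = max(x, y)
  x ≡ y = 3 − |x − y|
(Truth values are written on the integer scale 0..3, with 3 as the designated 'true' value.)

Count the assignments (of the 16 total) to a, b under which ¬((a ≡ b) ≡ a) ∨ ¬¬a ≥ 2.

11

a = 0, b = 0 ↦ 3  ≥
a = 0, b = 1 ↦ 2  ≥
a = 0, b = 2 ↦ 1  <
a = 0, b = 3 ↦ 0  <
a = 1, b = 0 ↦ 1  <
a = 1, b = 1 ↦ 2  ≥
a = 1, b = 2 ↦ 1  <
a = 1, b = 3 ↦ 1  <
a = 2, b = 0 ↦ 2  ≥
a = 2, b = 1 ↦ 2  ≥
a = 2, b = 2 ↦ 2  ≥
a = 2, b = 3 ↦ 2  ≥
a = 3, b = 0 ↦ 3  ≥
a = 3, b = 1 ↦ 3  ≥
a = 3, b = 2 ↦ 3  ≥
a = 3, b = 3 ↦ 3  ≥
So 11 of the 16 assignments meet the threshold.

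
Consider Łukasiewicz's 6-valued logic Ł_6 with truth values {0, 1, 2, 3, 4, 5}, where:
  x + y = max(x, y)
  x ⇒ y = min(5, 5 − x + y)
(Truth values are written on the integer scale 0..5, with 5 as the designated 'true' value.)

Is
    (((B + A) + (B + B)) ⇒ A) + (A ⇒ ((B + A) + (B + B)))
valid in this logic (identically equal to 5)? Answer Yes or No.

At A = 4, B = 0, for instance:
B + A = 0 + 4 = 4
B + B = 0 + 0 = 0
(B + A) + (B + B) = 4 + 0 = 4
((B + A) + (B + B)) ⇒ A = 4 ⇒ 4 = 5
A ⇒ ((B + A) + (B + B)) = 4 ⇒ 4 = 5
(((B + A) + (B + B)) ⇒ A) + (A ⇒ ((B + A) + (B + B))) = 5 + 5 = 5
and checking the remaining 35 assignments likewise gives ≥ 5 in every case.

Yes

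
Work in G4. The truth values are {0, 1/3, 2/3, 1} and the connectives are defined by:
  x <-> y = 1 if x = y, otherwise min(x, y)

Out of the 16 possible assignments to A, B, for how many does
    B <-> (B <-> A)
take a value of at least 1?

7

A = 0, B = 0 ↦ 0  <
A = 0, B = 1/3 ↦ 0  <
A = 0, B = 2/3 ↦ 0  <
A = 0, B = 1 ↦ 0  <
A = 1/3, B = 0 ↦ 1  ≥
A = 1/3, B = 1/3 ↦ 1/3  <
A = 1/3, B = 2/3 ↦ 1/3  <
A = 1/3, B = 1 ↦ 1/3  <
A = 2/3, B = 0 ↦ 1  ≥
A = 2/3, B = 1/3 ↦ 1  ≥
A = 2/3, B = 2/3 ↦ 2/3  <
A = 2/3, B = 1 ↦ 2/3  <
A = 1, B = 0 ↦ 1  ≥
A = 1, B = 1/3 ↦ 1  ≥
A = 1, B = 2/3 ↦ 1  ≥
A = 1, B = 1 ↦ 1  ≥
So 7 of the 16 assignments meet the threshold.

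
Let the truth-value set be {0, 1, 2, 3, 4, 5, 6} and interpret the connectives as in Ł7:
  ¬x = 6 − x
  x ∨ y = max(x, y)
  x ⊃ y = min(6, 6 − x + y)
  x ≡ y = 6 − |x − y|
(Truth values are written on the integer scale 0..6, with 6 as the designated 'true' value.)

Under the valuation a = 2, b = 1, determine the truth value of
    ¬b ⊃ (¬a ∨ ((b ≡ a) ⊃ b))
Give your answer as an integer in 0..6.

¬b = ¬1 = 5
¬a = ¬2 = 4
b ≡ a = 1 ≡ 2 = 5
(b ≡ a) ⊃ b = 5 ⊃ 1 = 2
¬a ∨ ((b ≡ a) ⊃ b) = 4 ∨ 2 = 4
¬b ⊃ (¬a ∨ ((b ≡ a) ⊃ b)) = 5 ⊃ 4 = 5

5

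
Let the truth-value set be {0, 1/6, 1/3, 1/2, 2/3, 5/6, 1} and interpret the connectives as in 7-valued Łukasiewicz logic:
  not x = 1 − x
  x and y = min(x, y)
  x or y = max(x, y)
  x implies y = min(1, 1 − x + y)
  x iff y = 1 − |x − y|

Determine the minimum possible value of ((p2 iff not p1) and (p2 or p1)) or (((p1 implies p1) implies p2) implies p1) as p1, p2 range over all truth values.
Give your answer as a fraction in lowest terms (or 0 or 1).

Take p1 = 0, p2 = 1/2:
not p1 = not 0 = 1
p2 iff not p1 = 1/2 iff 1 = 1/2
p2 or p1 = 1/2 or 0 = 1/2
(p2 iff not p1) and (p2 or p1) = 1/2 and 1/2 = 1/2
p1 implies p1 = 0 implies 0 = 1
(p1 implies p1) implies p2 = 1 implies 1/2 = 1/2
((p1 implies p1) implies p2) implies p1 = 1/2 implies 0 = 1/2
((p2 iff not p1) and (p2 or p1)) or (((p1 implies p1) implies p2) implies p1) = 1/2 or 1/2 = 1/2
No assignment yields a value below 1/2, so this is the minimum.

1/2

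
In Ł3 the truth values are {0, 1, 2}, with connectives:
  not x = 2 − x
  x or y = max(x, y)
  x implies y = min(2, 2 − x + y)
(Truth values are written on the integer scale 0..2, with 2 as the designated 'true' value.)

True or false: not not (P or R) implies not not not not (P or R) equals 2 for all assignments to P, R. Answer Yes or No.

Yes

P = 0, R = 0 ↦ 2
P = 0, R = 1 ↦ 2
P = 0, R = 2 ↦ 2
P = 1, R = 0 ↦ 2
P = 1, R = 1 ↦ 2
P = 1, R = 2 ↦ 2
P = 2, R = 0 ↦ 2
P = 2, R = 1 ↦ 2
P = 2, R = 2 ↦ 2
Every assignment gives a value ≥ 2.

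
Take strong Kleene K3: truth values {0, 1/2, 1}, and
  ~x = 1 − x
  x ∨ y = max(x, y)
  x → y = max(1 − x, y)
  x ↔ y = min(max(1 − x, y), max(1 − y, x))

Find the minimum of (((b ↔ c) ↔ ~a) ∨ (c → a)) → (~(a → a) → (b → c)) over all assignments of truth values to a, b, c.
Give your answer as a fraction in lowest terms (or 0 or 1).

1/2

Take a = 1/2, b = 1/2, c = 0:
b ↔ c = 1/2 ↔ 0 = 1/2
~a = ~1/2 = 1/2
(b ↔ c) ↔ ~a = 1/2 ↔ 1/2 = 1/2
c → a = 0 → 1/2 = 1
((b ↔ c) ↔ ~a) ∨ (c → a) = 1/2 ∨ 1 = 1
a → a = 1/2 → 1/2 = 1/2
~(a → a) = ~1/2 = 1/2
b → c = 1/2 → 0 = 1/2
~(a → a) → (b → c) = 1/2 → 1/2 = 1/2
(((b ↔ c) ↔ ~a) ∨ (c → a)) → (~(a → a) → (b → c)) = 1 → 1/2 = 1/2
No assignment yields a value below 1/2, so this is the minimum.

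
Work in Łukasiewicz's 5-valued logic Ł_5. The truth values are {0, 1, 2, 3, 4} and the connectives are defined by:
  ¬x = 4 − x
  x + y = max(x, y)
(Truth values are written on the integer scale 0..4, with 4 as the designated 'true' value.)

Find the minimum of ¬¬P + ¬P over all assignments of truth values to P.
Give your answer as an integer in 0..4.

Take P = 2:
¬P = ¬2 = 2
¬¬P = ¬2 = 2
¬P = ¬2 = 2
¬¬P + ¬P = 2 + 2 = 2
No assignment yields a value below 2, so this is the minimum.

2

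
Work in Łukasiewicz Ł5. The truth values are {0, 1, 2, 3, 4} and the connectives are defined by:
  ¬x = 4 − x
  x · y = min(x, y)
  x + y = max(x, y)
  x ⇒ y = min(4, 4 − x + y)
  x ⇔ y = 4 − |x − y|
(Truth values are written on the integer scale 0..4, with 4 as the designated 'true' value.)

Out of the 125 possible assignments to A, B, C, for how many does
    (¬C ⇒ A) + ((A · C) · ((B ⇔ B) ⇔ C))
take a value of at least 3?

95

value 4: 75 assignments (counts)
value 3: 20 assignments (counts)
value 2: 15 assignments
value 1: 10 assignments
value 0: 5 assignments
So 95 of the 125 assignments meet the threshold.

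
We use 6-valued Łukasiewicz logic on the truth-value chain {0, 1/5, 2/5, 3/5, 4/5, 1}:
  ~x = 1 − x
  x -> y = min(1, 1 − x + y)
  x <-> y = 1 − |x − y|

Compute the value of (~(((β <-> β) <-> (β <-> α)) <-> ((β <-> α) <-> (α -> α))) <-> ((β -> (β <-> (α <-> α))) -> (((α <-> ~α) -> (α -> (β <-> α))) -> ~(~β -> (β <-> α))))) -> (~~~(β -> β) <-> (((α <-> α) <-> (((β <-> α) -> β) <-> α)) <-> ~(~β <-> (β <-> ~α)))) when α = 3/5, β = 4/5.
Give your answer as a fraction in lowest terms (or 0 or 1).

β <-> β = 4/5 <-> 4/5 = 1
β <-> α = 4/5 <-> 3/5 = 4/5
(β <-> β) <-> (β <-> α) = 1 <-> 4/5 = 4/5
β <-> α = 4/5 <-> 3/5 = 4/5
α -> α = 3/5 -> 3/5 = 1
(β <-> α) <-> (α -> α) = 4/5 <-> 1 = 4/5
((β <-> β) <-> (β <-> α)) <-> ((β <-> α) <-> (α -> α)) = 4/5 <-> 4/5 = 1
~(((β <-> β) <-> (β <-> α)) <-> ((β <-> α) <-> (α -> α))) = ~1 = 0
α <-> α = 3/5 <-> 3/5 = 1
β <-> (α <-> α) = 4/5 <-> 1 = 4/5
β -> (β <-> (α <-> α)) = 4/5 -> 4/5 = 1
~α = ~3/5 = 2/5
α <-> ~α = 3/5 <-> 2/5 = 4/5
β <-> α = 4/5 <-> 3/5 = 4/5
α -> (β <-> α) = 3/5 -> 4/5 = 1
(α <-> ~α) -> (α -> (β <-> α)) = 4/5 -> 1 = 1
~β = ~4/5 = 1/5
β <-> α = 4/5 <-> 3/5 = 4/5
~β -> (β <-> α) = 1/5 -> 4/5 = 1
~(~β -> (β <-> α)) = ~1 = 0
((α <-> ~α) -> (α -> (β <-> α))) -> ~(~β -> (β <-> α)) = 1 -> 0 = 0
(β -> (β <-> (α <-> α))) -> (((α <-> ~α) -> (α -> (β <-> α))) -> ~(~β -> (β <-> α))) = 1 -> 0 = 0
~(((β <-> β) <-> (β <-> α)) <-> ((β <-> α) <-> (α -> α))) <-> ((β -> (β <-> (α <-> α))) -> (((α <-> ~α) -> (α -> (β <-> α))) -> ~(~β -> (β <-> α)))) = 0 <-> 0 = 1
β -> β = 4/5 -> 4/5 = 1
~(β -> β) = ~1 = 0
~~(β -> β) = ~0 = 1
~~~(β -> β) = ~1 = 0
α <-> α = 3/5 <-> 3/5 = 1
β <-> α = 4/5 <-> 3/5 = 4/5
(β <-> α) -> β = 4/5 -> 4/5 = 1
((β <-> α) -> β) <-> α = 1 <-> 3/5 = 3/5
(α <-> α) <-> (((β <-> α) -> β) <-> α) = 1 <-> 3/5 = 3/5
~β = ~4/5 = 1/5
~α = ~3/5 = 2/5
β <-> ~α = 4/5 <-> 2/5 = 3/5
~β <-> (β <-> ~α) = 1/5 <-> 3/5 = 3/5
~(~β <-> (β <-> ~α)) = ~3/5 = 2/5
((α <-> α) <-> (((β <-> α) -> β) <-> α)) <-> ~(~β <-> (β <-> ~α)) = 3/5 <-> 2/5 = 4/5
~~~(β -> β) <-> (((α <-> α) <-> (((β <-> α) -> β) <-> α)) <-> ~(~β <-> (β <-> ~α))) = 0 <-> 4/5 = 1/5
(~(((β <-> β) <-> (β <-> α)) <-> ((β <-> α) <-> (α -> α))) <-> ((β -> (β <-> (α <-> α))) -> (((α <-> ~α) -> (α -> (β <-> α))) -> ~(~β -> (β <-> α))))) -> (~~~(β -> β) <-> (((α <-> α) <-> (((β <-> α) -> β) <-> α)) <-> ~(~β <-> (β <-> ~α)))) = 1 -> 1/5 = 1/5

1/5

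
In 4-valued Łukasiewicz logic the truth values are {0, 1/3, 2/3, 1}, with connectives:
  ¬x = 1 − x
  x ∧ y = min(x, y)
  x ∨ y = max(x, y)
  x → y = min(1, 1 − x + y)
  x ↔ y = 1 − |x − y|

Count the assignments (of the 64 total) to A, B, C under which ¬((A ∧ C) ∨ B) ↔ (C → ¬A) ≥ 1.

value 1: 21 assignments (counts)
value 2/3: 20 assignments
value 1/3: 13 assignments
value 0: 10 assignments
So 21 of the 64 assignments meet the threshold.

21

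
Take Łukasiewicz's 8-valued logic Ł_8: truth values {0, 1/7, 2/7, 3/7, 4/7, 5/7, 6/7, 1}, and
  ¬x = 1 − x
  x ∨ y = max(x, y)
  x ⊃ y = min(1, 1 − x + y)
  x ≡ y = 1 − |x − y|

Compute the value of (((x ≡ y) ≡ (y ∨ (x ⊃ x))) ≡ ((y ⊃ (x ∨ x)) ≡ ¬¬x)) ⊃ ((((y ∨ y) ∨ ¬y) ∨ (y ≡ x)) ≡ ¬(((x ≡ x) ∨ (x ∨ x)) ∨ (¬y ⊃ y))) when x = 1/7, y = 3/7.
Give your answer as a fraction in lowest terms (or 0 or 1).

4/7

x ≡ y = 1/7 ≡ 3/7 = 5/7
x ⊃ x = 1/7 ⊃ 1/7 = 1
y ∨ (x ⊃ x) = 3/7 ∨ 1 = 1
(x ≡ y) ≡ (y ∨ (x ⊃ x)) = 5/7 ≡ 1 = 5/7
x ∨ x = 1/7 ∨ 1/7 = 1/7
y ⊃ (x ∨ x) = 3/7 ⊃ 1/7 = 5/7
¬x = ¬1/7 = 6/7
¬¬x = ¬6/7 = 1/7
(y ⊃ (x ∨ x)) ≡ ¬¬x = 5/7 ≡ 1/7 = 3/7
((x ≡ y) ≡ (y ∨ (x ⊃ x))) ≡ ((y ⊃ (x ∨ x)) ≡ ¬¬x) = 5/7 ≡ 3/7 = 5/7
y ∨ y = 3/7 ∨ 3/7 = 3/7
¬y = ¬3/7 = 4/7
(y ∨ y) ∨ ¬y = 3/7 ∨ 4/7 = 4/7
y ≡ x = 3/7 ≡ 1/7 = 5/7
((y ∨ y) ∨ ¬y) ∨ (y ≡ x) = 4/7 ∨ 5/7 = 5/7
x ≡ x = 1/7 ≡ 1/7 = 1
x ∨ x = 1/7 ∨ 1/7 = 1/7
(x ≡ x) ∨ (x ∨ x) = 1 ∨ 1/7 = 1
¬y = ¬3/7 = 4/7
¬y ⊃ y = 4/7 ⊃ 3/7 = 6/7
((x ≡ x) ∨ (x ∨ x)) ∨ (¬y ⊃ y) = 1 ∨ 6/7 = 1
¬(((x ≡ x) ∨ (x ∨ x)) ∨ (¬y ⊃ y)) = ¬1 = 0
(((y ∨ y) ∨ ¬y) ∨ (y ≡ x)) ≡ ¬(((x ≡ x) ∨ (x ∨ x)) ∨ (¬y ⊃ y)) = 5/7 ≡ 0 = 2/7
(((x ≡ y) ≡ (y ∨ (x ⊃ x))) ≡ ((y ⊃ (x ∨ x)) ≡ ¬¬x)) ⊃ ((((y ∨ y) ∨ ¬y) ∨ (y ≡ x)) ≡ ¬(((x ≡ x) ∨ (x ∨ x)) ∨ (¬y ⊃ y))) = 5/7 ⊃ 2/7 = 4/7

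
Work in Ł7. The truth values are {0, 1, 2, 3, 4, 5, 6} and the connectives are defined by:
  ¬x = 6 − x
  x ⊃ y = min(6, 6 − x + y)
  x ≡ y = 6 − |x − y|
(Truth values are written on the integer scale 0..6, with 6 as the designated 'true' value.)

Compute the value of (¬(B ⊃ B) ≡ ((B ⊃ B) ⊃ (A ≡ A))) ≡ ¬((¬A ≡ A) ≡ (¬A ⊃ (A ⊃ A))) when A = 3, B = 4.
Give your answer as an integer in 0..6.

B ⊃ B = 4 ⊃ 4 = 6
¬(B ⊃ B) = ¬6 = 0
B ⊃ B = 4 ⊃ 4 = 6
A ≡ A = 3 ≡ 3 = 6
(B ⊃ B) ⊃ (A ≡ A) = 6 ⊃ 6 = 6
¬(B ⊃ B) ≡ ((B ⊃ B) ⊃ (A ≡ A)) = 0 ≡ 6 = 0
¬A = ¬3 = 3
¬A ≡ A = 3 ≡ 3 = 6
¬A = ¬3 = 3
A ⊃ A = 3 ⊃ 3 = 6
¬A ⊃ (A ⊃ A) = 3 ⊃ 6 = 6
(¬A ≡ A) ≡ (¬A ⊃ (A ⊃ A)) = 6 ≡ 6 = 6
¬((¬A ≡ A) ≡ (¬A ⊃ (A ⊃ A))) = ¬6 = 0
(¬(B ⊃ B) ≡ ((B ⊃ B) ⊃ (A ≡ A))) ≡ ¬((¬A ≡ A) ≡ (¬A ⊃ (A ⊃ A))) = 0 ≡ 0 = 6

6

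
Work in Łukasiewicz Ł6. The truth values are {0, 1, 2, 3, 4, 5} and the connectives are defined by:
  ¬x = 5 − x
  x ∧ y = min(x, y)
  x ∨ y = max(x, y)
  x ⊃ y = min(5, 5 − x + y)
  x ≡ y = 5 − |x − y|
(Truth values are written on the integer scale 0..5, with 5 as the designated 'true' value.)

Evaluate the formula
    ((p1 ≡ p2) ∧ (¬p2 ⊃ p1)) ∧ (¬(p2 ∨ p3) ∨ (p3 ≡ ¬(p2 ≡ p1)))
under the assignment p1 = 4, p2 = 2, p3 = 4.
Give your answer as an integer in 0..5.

p1 ≡ p2 = 4 ≡ 2 = 3
¬p2 = ¬2 = 3
¬p2 ⊃ p1 = 3 ⊃ 4 = 5
(p1 ≡ p2) ∧ (¬p2 ⊃ p1) = 3 ∧ 5 = 3
p2 ∨ p3 = 2 ∨ 4 = 4
¬(p2 ∨ p3) = ¬4 = 1
p2 ≡ p1 = 2 ≡ 4 = 3
¬(p2 ≡ p1) = ¬3 = 2
p3 ≡ ¬(p2 ≡ p1) = 4 ≡ 2 = 3
¬(p2 ∨ p3) ∨ (p3 ≡ ¬(p2 ≡ p1)) = 1 ∨ 3 = 3
((p1 ≡ p2) ∧ (¬p2 ⊃ p1)) ∧ (¬(p2 ∨ p3) ∨ (p3 ≡ ¬(p2 ≡ p1))) = 3 ∧ 3 = 3

3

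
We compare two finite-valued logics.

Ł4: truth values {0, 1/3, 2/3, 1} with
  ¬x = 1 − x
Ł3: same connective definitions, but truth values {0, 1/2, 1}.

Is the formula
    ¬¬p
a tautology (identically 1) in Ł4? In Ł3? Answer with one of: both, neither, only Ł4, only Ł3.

neither

In Ł4: at p = 0 the value is 0 — not a tautology.
In Ł3: at p = 0 the value is 0 — not a tautology.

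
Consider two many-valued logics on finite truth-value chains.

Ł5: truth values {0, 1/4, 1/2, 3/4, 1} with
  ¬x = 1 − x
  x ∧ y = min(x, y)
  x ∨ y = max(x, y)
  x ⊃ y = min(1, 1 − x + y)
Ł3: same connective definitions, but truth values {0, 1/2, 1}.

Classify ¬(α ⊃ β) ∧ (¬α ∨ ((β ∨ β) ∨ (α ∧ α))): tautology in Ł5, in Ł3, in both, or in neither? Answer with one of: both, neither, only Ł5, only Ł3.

neither

In Ł5: at α = 0, β = 0 the value is 0 — not a tautology.
In Ł3: at α = 0, β = 0 the value is 0 — not a tautology.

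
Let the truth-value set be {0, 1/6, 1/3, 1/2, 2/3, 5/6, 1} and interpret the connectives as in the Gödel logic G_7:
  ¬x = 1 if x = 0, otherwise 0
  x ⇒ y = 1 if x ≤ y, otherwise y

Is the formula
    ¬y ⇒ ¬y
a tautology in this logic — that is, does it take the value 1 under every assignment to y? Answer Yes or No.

Yes

y = 0 ↦ 1
y = 1/6 ↦ 1
y = 1/3 ↦ 1
y = 1/2 ↦ 1
y = 2/3 ↦ 1
y = 5/6 ↦ 1
y = 1 ↦ 1
Every assignment gives a value ≥ 1.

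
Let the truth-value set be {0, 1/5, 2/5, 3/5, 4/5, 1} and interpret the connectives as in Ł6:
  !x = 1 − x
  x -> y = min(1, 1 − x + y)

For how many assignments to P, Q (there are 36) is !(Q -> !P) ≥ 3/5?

value 1: 1 assignment (counts)
value 4/5: 2 assignments (counts)
value 3/5: 3 assignments (counts)
value 2/5: 4 assignments
value 1/5: 5 assignments
value 0: 21 assignments
So 6 of the 36 assignments meet the threshold.

6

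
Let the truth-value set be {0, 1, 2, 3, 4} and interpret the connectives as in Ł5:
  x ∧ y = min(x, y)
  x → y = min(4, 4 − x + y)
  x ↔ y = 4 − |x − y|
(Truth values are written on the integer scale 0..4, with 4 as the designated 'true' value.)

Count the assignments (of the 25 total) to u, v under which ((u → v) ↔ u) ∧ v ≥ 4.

1

value 4: 1 assignment (counts)
value 3: 3 assignments
value 2: 5 assignments
value 1: 7 assignments
value 0: 9 assignments
So 1 of the 25 assignments meets the threshold.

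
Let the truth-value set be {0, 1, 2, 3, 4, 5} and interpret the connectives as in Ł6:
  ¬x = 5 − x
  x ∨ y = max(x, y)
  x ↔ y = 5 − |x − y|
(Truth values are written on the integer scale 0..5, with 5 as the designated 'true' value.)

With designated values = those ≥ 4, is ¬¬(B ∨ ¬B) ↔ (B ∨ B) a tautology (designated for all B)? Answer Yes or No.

No

Counterexample: take B = 0.
¬B = ¬0 = 5
B ∨ ¬B = 0 ∨ 5 = 5
¬(B ∨ ¬B) = ¬5 = 0
¬¬(B ∨ ¬B) = ¬0 = 5
B ∨ B = 0 ∨ 0 = 0
¬¬(B ∨ ¬B) ↔ (B ∨ B) = 5 ↔ 0 = 0
This gives 0, which is below 4.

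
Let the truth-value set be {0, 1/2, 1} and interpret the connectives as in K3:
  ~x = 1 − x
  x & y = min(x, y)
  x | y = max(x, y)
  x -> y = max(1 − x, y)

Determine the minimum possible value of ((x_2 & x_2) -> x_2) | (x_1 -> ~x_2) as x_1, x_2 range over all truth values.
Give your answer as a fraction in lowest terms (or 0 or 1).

1/2

Take x_1 = 1/2, x_2 = 1/2:
x_2 & x_2 = 1/2 & 1/2 = 1/2
(x_2 & x_2) -> x_2 = 1/2 -> 1/2 = 1/2
~x_2 = ~1/2 = 1/2
x_1 -> ~x_2 = 1/2 -> 1/2 = 1/2
((x_2 & x_2) -> x_2) | (x_1 -> ~x_2) = 1/2 | 1/2 = 1/2
No assignment yields a value below 1/2, so this is the minimum.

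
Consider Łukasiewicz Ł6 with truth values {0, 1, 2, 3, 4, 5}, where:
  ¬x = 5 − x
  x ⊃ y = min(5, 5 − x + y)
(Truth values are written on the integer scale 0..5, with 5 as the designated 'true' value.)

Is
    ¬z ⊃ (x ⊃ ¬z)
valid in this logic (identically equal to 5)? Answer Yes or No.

At x = 0, z = 2, for instance:
¬z = ¬2 = 3
x ⊃ ¬z = 0 ⊃ 3 = 5
¬z ⊃ (x ⊃ ¬z) = 3 ⊃ 5 = 5
and checking the remaining 35 assignments likewise gives ≥ 5 in every case.

Yes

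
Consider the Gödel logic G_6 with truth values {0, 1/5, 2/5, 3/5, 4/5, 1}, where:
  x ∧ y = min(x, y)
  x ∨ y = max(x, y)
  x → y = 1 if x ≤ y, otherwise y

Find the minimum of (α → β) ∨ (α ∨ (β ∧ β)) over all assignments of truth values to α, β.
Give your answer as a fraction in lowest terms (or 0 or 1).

Take α = 1/5, β = 0:
α → β = 1/5 → 0 = 0
β ∧ β = 0 ∧ 0 = 0
α ∨ (β ∧ β) = 1/5 ∨ 0 = 1/5
(α → β) ∨ (α ∨ (β ∧ β)) = 0 ∨ 1/5 = 1/5
No assignment yields a value below 1/5, so this is the minimum.

1/5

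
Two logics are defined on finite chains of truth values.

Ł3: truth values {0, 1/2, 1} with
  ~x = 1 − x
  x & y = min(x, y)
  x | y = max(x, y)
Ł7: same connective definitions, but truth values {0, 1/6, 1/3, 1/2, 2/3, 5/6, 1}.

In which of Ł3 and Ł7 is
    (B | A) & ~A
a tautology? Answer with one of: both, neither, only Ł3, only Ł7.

neither

In Ł3: at A = 0, B = 0 the value is 0 — not a tautology.
In Ł7: at A = 0, B = 0 the value is 0 — not a tautology.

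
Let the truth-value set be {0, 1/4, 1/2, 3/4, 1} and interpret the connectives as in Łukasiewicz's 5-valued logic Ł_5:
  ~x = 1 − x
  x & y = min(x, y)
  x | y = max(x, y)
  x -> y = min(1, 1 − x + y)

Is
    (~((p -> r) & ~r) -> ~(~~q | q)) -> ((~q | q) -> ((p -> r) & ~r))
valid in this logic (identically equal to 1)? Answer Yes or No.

Counterexample: take p = 0, q = 0, r = 1/4.
p -> r = 0 -> 1/4 = 1
~r = ~1/4 = 3/4
(p -> r) & ~r = 1 & 3/4 = 3/4
~((p -> r) & ~r) = ~3/4 = 1/4
~q = ~0 = 1
~~q = ~1 = 0
~~q | q = 0 | 0 = 0
~(~~q | q) = ~0 = 1
~((p -> r) & ~r) -> ~(~~q | q) = 1/4 -> 1 = 1
~q = ~0 = 1
~q | q = 1 | 0 = 1
p -> r = 0 -> 1/4 = 1
~r = ~1/4 = 3/4
(p -> r) & ~r = 1 & 3/4 = 3/4
(~q | q) -> ((p -> r) & ~r) = 1 -> 3/4 = 3/4
(~((p -> r) & ~r) -> ~(~~q | q)) -> ((~q | q) -> ((p -> r) & ~r)) = 1 -> 3/4 = 3/4
This gives 3/4 ≠ 1.

No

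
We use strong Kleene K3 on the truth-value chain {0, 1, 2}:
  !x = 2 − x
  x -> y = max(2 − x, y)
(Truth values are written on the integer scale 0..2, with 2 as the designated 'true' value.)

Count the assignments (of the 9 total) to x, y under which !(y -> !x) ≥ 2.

1

x = 0, y = 0 ↦ 0  <
x = 0, y = 1 ↦ 0  <
x = 0, y = 2 ↦ 0  <
x = 1, y = 0 ↦ 0  <
x = 1, y = 1 ↦ 1  <
x = 1, y = 2 ↦ 1  <
x = 2, y = 0 ↦ 0  <
x = 2, y = 1 ↦ 1  <
x = 2, y = 2 ↦ 2  ≥
So 1 of the 9 assignments meets the threshold.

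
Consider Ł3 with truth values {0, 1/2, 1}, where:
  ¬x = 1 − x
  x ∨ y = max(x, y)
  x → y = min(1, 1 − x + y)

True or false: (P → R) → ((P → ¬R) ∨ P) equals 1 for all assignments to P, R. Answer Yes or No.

No

Counterexample: take P = 1/2, R = 1.
P → R = 1/2 → 1 = 1
¬R = ¬1 = 0
P → ¬R = 1/2 → 0 = 1/2
(P → ¬R) ∨ P = 1/2 ∨ 1/2 = 1/2
(P → R) → ((P → ¬R) ∨ P) = 1 → 1/2 = 1/2
This gives 1/2 ≠ 1.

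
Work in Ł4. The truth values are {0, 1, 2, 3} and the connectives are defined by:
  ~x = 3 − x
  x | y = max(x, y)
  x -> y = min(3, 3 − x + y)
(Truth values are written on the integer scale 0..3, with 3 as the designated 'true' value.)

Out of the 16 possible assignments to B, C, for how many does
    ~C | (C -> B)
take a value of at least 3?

B = 0, C = 0 ↦ 3  ≥
B = 0, C = 1 ↦ 2  <
B = 0, C = 2 ↦ 1  <
B = 0, C = 3 ↦ 0  <
B = 1, C = 0 ↦ 3  ≥
B = 1, C = 1 ↦ 3  ≥
B = 1, C = 2 ↦ 2  <
B = 1, C = 3 ↦ 1  <
B = 2, C = 0 ↦ 3  ≥
B = 2, C = 1 ↦ 3  ≥
B = 2, C = 2 ↦ 3  ≥
B = 2, C = 3 ↦ 2  <
B = 3, C = 0 ↦ 3  ≥
B = 3, C = 1 ↦ 3  ≥
B = 3, C = 2 ↦ 3  ≥
B = 3, C = 3 ↦ 3  ≥
So 10 of the 16 assignments meet the threshold.

10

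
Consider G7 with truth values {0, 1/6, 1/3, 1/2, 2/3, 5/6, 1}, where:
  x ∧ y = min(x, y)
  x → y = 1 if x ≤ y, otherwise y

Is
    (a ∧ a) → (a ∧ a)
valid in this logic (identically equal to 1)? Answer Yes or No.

Yes

a = 0 ↦ 1
a = 1/6 ↦ 1
a = 1/3 ↦ 1
a = 1/2 ↦ 1
a = 2/3 ↦ 1
a = 5/6 ↦ 1
a = 1 ↦ 1
Every assignment gives a value ≥ 1.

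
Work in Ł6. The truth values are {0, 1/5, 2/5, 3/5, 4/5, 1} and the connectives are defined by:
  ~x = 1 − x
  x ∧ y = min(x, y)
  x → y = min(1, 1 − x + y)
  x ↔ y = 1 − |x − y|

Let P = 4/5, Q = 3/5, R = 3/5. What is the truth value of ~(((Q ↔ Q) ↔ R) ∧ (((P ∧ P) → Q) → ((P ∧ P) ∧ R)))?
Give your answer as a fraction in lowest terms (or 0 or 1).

2/5

Q ↔ Q = 3/5 ↔ 3/5 = 1
(Q ↔ Q) ↔ R = 1 ↔ 3/5 = 3/5
P ∧ P = 4/5 ∧ 4/5 = 4/5
(P ∧ P) → Q = 4/5 → 3/5 = 4/5
P ∧ P = 4/5 ∧ 4/5 = 4/5
(P ∧ P) ∧ R = 4/5 ∧ 3/5 = 3/5
((P ∧ P) → Q) → ((P ∧ P) ∧ R) = 4/5 → 3/5 = 4/5
((Q ↔ Q) ↔ R) ∧ (((P ∧ P) → Q) → ((P ∧ P) ∧ R)) = 3/5 ∧ 4/5 = 3/5
~(((Q ↔ Q) ↔ R) ∧ (((P ∧ P) → Q) → ((P ∧ P) ∧ R))) = ~3/5 = 2/5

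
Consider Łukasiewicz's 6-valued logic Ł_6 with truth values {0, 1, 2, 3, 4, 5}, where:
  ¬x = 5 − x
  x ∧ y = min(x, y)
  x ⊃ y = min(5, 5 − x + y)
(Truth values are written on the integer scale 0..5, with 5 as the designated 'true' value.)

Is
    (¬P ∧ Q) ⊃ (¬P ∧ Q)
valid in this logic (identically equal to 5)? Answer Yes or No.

Yes

At P = 0, Q = 3, for instance:
¬P = ¬0 = 5
¬P ∧ Q = 5 ∧ 3 = 3
(¬P ∧ Q) ⊃ (¬P ∧ Q) = 3 ⊃ 3 = 5
and checking the remaining 35 assignments likewise gives ≥ 5 in every case.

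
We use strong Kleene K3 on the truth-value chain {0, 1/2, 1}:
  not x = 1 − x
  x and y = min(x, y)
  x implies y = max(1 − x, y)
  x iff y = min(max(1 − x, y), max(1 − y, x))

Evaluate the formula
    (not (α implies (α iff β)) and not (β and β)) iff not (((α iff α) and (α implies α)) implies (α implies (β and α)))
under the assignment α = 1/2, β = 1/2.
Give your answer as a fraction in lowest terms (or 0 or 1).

1/2

α iff β = 1/2 iff 1/2 = 1/2
α implies (α iff β) = 1/2 implies 1/2 = 1/2
not (α implies (α iff β)) = not 1/2 = 1/2
β and β = 1/2 and 1/2 = 1/2
not (β and β) = not 1/2 = 1/2
not (α implies (α iff β)) and not (β and β) = 1/2 and 1/2 = 1/2
α iff α = 1/2 iff 1/2 = 1/2
α implies α = 1/2 implies 1/2 = 1/2
(α iff α) and (α implies α) = 1/2 and 1/2 = 1/2
β and α = 1/2 and 1/2 = 1/2
α implies (β and α) = 1/2 implies 1/2 = 1/2
((α iff α) and (α implies α)) implies (α implies (β and α)) = 1/2 implies 1/2 = 1/2
not (((α iff α) and (α implies α)) implies (α implies (β and α))) = not 1/2 = 1/2
(not (α implies (α iff β)) and not (β and β)) iff not (((α iff α) and (α implies α)) implies (α implies (β and α))) = 1/2 iff 1/2 = 1/2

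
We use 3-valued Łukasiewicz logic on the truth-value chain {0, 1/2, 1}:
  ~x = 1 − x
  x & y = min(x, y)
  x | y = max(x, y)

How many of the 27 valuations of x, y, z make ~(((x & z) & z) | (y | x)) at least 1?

3

value 1: 3 assignments (counts)
value 1/2: 9 assignments
value 0: 15 assignments
So 3 of the 27 assignments meet the threshold.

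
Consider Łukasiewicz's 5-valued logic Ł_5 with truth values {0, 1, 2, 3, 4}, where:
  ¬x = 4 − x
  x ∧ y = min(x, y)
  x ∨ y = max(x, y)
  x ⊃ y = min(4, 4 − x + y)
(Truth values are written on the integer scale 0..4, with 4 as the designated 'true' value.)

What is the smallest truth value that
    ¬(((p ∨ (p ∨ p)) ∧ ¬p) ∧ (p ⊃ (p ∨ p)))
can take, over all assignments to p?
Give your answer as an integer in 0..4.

Take p = 2:
p ∨ p = 2 ∨ 2 = 2
p ∨ (p ∨ p) = 2 ∨ 2 = 2
¬p = ¬2 = 2
(p ∨ (p ∨ p)) ∧ ¬p = 2 ∧ 2 = 2
p ∨ p = 2 ∨ 2 = 2
p ⊃ (p ∨ p) = 2 ⊃ 2 = 4
((p ∨ (p ∨ p)) ∧ ¬p) ∧ (p ⊃ (p ∨ p)) = 2 ∧ 4 = 2
¬(((p ∨ (p ∨ p)) ∧ ¬p) ∧ (p ⊃ (p ∨ p))) = ¬2 = 2
No assignment yields a value below 2, so this is the minimum.

2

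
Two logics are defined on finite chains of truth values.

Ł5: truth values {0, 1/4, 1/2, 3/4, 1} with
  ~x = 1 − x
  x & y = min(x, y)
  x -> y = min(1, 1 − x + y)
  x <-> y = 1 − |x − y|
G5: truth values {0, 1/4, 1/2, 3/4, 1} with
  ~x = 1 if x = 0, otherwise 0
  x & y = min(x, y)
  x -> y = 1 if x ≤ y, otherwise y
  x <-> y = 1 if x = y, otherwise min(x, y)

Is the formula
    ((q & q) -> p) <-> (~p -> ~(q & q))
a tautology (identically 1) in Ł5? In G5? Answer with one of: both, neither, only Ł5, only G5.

In Ł5: every assignment gives 1 — tautology.
In G5: at p = 1/4, q = 1/2 the value is 1/4 — not a tautology.

only Ł5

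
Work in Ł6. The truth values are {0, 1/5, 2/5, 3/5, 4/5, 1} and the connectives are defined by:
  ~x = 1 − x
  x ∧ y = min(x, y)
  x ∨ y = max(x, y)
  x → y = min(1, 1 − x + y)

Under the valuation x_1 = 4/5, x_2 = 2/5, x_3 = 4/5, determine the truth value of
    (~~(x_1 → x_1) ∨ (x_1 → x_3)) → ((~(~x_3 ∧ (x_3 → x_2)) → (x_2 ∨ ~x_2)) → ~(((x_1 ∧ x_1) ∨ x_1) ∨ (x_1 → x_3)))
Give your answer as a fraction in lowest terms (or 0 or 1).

x_1 → x_1 = 4/5 → 4/5 = 1
~(x_1 → x_1) = ~1 = 0
~~(x_1 → x_1) = ~0 = 1
x_1 → x_3 = 4/5 → 4/5 = 1
~~(x_1 → x_1) ∨ (x_1 → x_3) = 1 ∨ 1 = 1
~x_3 = ~4/5 = 1/5
x_3 → x_2 = 4/5 → 2/5 = 3/5
~x_3 ∧ (x_3 → x_2) = 1/5 ∧ 3/5 = 1/5
~(~x_3 ∧ (x_3 → x_2)) = ~1/5 = 4/5
~x_2 = ~2/5 = 3/5
x_2 ∨ ~x_2 = 2/5 ∨ 3/5 = 3/5
~(~x_3 ∧ (x_3 → x_2)) → (x_2 ∨ ~x_2) = 4/5 → 3/5 = 4/5
x_1 ∧ x_1 = 4/5 ∧ 4/5 = 4/5
(x_1 ∧ x_1) ∨ x_1 = 4/5 ∨ 4/5 = 4/5
x_1 → x_3 = 4/5 → 4/5 = 1
((x_1 ∧ x_1) ∨ x_1) ∨ (x_1 → x_3) = 4/5 ∨ 1 = 1
~(((x_1 ∧ x_1) ∨ x_1) ∨ (x_1 → x_3)) = ~1 = 0
(~(~x_3 ∧ (x_3 → x_2)) → (x_2 ∨ ~x_2)) → ~(((x_1 ∧ x_1) ∨ x_1) ∨ (x_1 → x_3)) = 4/5 → 0 = 1/5
(~~(x_1 → x_1) ∨ (x_1 → x_3)) → ((~(~x_3 ∧ (x_3 → x_2)) → (x_2 ∨ ~x_2)) → ~(((x_1 ∧ x_1) ∨ x_1) ∨ (x_1 → x_3))) = 1 → 1/5 = 1/5

1/5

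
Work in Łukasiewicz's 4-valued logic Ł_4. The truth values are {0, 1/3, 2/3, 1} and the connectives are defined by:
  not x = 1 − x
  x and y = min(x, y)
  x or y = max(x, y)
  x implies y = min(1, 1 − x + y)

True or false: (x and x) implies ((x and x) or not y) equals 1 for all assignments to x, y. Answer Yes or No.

x = 0, y = 0 ↦ 1
x = 0, y = 1/3 ↦ 1
x = 0, y = 2/3 ↦ 1
x = 0, y = 1 ↦ 1
x = 1/3, y = 0 ↦ 1
x = 1/3, y = 1/3 ↦ 1
x = 1/3, y = 2/3 ↦ 1
x = 1/3, y = 1 ↦ 1
x = 2/3, y = 0 ↦ 1
x = 2/3, y = 1/3 ↦ 1
x = 2/3, y = 2/3 ↦ 1
x = 2/3, y = 1 ↦ 1
x = 1, y = 0 ↦ 1
x = 1, y = 1/3 ↦ 1
x = 1, y = 2/3 ↦ 1
x = 1, y = 1 ↦ 1
Every assignment gives a value ≥ 1.

Yes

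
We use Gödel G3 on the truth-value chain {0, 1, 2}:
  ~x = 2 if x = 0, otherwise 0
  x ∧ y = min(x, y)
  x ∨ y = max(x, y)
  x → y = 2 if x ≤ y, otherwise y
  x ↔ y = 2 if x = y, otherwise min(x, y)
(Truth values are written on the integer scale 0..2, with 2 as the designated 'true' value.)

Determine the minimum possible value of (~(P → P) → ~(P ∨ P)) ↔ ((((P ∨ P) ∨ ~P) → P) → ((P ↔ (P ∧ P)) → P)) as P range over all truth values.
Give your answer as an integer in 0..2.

1

Take P = 1:
P → P = 1 → 1 = 2
~(P → P) = ~2 = 0
P ∨ P = 1 ∨ 1 = 1
~(P ∨ P) = ~1 = 0
~(P → P) → ~(P ∨ P) = 0 → 0 = 2
P ∨ P = 1 ∨ 1 = 1
~P = ~1 = 0
(P ∨ P) ∨ ~P = 1 ∨ 0 = 1
((P ∨ P) ∨ ~P) → P = 1 → 1 = 2
P ∧ P = 1 ∧ 1 = 1
P ↔ (P ∧ P) = 1 ↔ 1 = 2
(P ↔ (P ∧ P)) → P = 2 → 1 = 1
(((P ∨ P) ∨ ~P) → P) → ((P ↔ (P ∧ P)) → P) = 2 → 1 = 1
(~(P → P) → ~(P ∨ P)) ↔ ((((P ∨ P) ∨ ~P) → P) → ((P ↔ (P ∧ P)) → P)) = 2 ↔ 1 = 1
No assignment yields a value below 1, so this is the minimum.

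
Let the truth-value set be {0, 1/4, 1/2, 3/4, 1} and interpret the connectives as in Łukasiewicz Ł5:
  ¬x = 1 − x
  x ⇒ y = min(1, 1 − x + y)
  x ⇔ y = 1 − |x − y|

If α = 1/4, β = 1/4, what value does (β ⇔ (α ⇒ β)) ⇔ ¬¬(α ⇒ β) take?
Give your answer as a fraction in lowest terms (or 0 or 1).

α ⇒ β = 1/4 ⇒ 1/4 = 1
β ⇔ (α ⇒ β) = 1/4 ⇔ 1 = 1/4
α ⇒ β = 1/4 ⇒ 1/4 = 1
¬(α ⇒ β) = ¬1 = 0
¬¬(α ⇒ β) = ¬0 = 1
(β ⇔ (α ⇒ β)) ⇔ ¬¬(α ⇒ β) = 1/4 ⇔ 1 = 1/4

1/4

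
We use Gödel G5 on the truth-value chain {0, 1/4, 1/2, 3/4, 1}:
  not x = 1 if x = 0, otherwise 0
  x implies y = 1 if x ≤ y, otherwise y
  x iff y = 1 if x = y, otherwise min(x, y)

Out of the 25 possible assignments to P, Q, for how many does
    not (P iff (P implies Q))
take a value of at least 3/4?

9

value 1: 9 assignments (counts)
value 0: 16 assignments
So 9 of the 25 assignments meet the threshold.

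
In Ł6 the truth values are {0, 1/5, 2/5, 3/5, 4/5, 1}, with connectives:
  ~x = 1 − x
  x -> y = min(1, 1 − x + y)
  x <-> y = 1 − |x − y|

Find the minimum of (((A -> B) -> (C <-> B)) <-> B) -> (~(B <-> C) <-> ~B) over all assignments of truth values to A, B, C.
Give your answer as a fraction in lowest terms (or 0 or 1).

Take A = 4/5, B = 3/5, C = 0:
A -> B = 4/5 -> 3/5 = 4/5
C <-> B = 0 <-> 3/5 = 2/5
(A -> B) -> (C <-> B) = 4/5 -> 2/5 = 3/5
((A -> B) -> (C <-> B)) <-> B = 3/5 <-> 3/5 = 1
B <-> C = 3/5 <-> 0 = 2/5
~(B <-> C) = ~2/5 = 3/5
~B = ~3/5 = 2/5
~(B <-> C) <-> ~B = 3/5 <-> 2/5 = 4/5
(((A -> B) -> (C <-> B)) <-> B) -> (~(B <-> C) <-> ~B) = 1 -> 4/5 = 4/5
No assignment yields a value below 4/5, so this is the minimum.

4/5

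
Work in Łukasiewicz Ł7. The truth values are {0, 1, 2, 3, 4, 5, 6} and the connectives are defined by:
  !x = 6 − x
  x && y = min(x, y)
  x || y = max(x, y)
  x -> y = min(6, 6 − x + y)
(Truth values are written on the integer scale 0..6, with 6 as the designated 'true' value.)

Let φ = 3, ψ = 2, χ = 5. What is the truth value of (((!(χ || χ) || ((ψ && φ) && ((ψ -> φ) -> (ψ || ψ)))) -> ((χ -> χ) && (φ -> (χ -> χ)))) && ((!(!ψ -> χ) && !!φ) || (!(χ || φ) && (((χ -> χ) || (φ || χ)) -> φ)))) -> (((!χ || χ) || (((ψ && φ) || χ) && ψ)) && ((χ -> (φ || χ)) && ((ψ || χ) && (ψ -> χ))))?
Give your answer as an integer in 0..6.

χ || χ = 5 || 5 = 5
!(χ || χ) = !5 = 1
ψ && φ = 2 && 3 = 2
ψ -> φ = 2 -> 3 = 6
ψ || ψ = 2 || 2 = 2
(ψ -> φ) -> (ψ || ψ) = 6 -> 2 = 2
(ψ && φ) && ((ψ -> φ) -> (ψ || ψ)) = 2 && 2 = 2
!(χ || χ) || ((ψ && φ) && ((ψ -> φ) -> (ψ || ψ))) = 1 || 2 = 2
χ -> χ = 5 -> 5 = 6
χ -> χ = 5 -> 5 = 6
φ -> (χ -> χ) = 3 -> 6 = 6
(χ -> χ) && (φ -> (χ -> χ)) = 6 && 6 = 6
(!(χ || χ) || ((ψ && φ) && ((ψ -> φ) -> (ψ || ψ)))) -> ((χ -> χ) && (φ -> (χ -> χ))) = 2 -> 6 = 6
!ψ = !2 = 4
!ψ -> χ = 4 -> 5 = 6
!(!ψ -> χ) = !6 = 0
!φ = !3 = 3
!!φ = !3 = 3
!(!ψ -> χ) && !!φ = 0 && 3 = 0
χ || φ = 5 || 3 = 5
!(χ || φ) = !5 = 1
χ -> χ = 5 -> 5 = 6
φ || χ = 3 || 5 = 5
(χ -> χ) || (φ || χ) = 6 || 5 = 6
((χ -> χ) || (φ || χ)) -> φ = 6 -> 3 = 3
!(χ || φ) && (((χ -> χ) || (φ || χ)) -> φ) = 1 && 3 = 1
(!(!ψ -> χ) && !!φ) || (!(χ || φ) && (((χ -> χ) || (φ || χ)) -> φ)) = 0 || 1 = 1
((!(χ || χ) || ((ψ && φ) && ((ψ -> φ) -> (ψ || ψ)))) -> ((χ -> χ) && (φ -> (χ -> χ)))) && ((!(!ψ -> χ) && !!φ) || (!(χ || φ) && (((χ -> χ) || (φ || χ)) -> φ))) = 6 && 1 = 1
!χ = !5 = 1
!χ || χ = 1 || 5 = 5
ψ && φ = 2 && 3 = 2
(ψ && φ) || χ = 2 || 5 = 5
((ψ && φ) || χ) && ψ = 5 && 2 = 2
(!χ || χ) || (((ψ && φ) || χ) && ψ) = 5 || 2 = 5
φ || χ = 3 || 5 = 5
χ -> (φ || χ) = 5 -> 5 = 6
ψ || χ = 2 || 5 = 5
ψ -> χ = 2 -> 5 = 6
(ψ || χ) && (ψ -> χ) = 5 && 6 = 5
(χ -> (φ || χ)) && ((ψ || χ) && (ψ -> χ)) = 6 && 5 = 5
((!χ || χ) || (((ψ && φ) || χ) && ψ)) && ((χ -> (φ || χ)) && ((ψ || χ) && (ψ -> χ))) = 5 && 5 = 5
(((!(χ || χ) || ((ψ && φ) && ((ψ -> φ) -> (ψ || ψ)))) -> ((χ -> χ) && (φ -> (χ -> χ)))) && ((!(!ψ -> χ) && !!φ) || (!(χ || φ) && (((χ -> χ) || (φ || χ)) -> φ)))) -> (((!χ || χ) || (((ψ && φ) || χ) && ψ)) && ((χ -> (φ || χ)) && ((ψ || χ) && (ψ -> χ)))) = 1 -> 5 = 6

6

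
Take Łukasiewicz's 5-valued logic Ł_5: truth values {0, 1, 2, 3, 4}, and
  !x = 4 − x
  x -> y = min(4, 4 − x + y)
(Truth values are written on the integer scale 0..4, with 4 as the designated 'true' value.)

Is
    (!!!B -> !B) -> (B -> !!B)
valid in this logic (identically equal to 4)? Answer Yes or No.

B = 0 ↦ 4
B = 1 ↦ 4
B = 2 ↦ 4
B = 3 ↦ 4
B = 4 ↦ 4
Every assignment gives a value ≥ 4.

Yes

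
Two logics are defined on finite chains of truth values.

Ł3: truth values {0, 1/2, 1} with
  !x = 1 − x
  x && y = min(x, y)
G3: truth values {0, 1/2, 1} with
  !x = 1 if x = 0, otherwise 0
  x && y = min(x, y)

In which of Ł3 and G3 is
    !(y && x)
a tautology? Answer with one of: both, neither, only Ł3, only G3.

In Ł3: at x = 1/2, y = 1/2 the value is 1/2 — not a tautology.
In G3: at x = 1/2, y = 1/2 the value is 0 — not a tautology.

neither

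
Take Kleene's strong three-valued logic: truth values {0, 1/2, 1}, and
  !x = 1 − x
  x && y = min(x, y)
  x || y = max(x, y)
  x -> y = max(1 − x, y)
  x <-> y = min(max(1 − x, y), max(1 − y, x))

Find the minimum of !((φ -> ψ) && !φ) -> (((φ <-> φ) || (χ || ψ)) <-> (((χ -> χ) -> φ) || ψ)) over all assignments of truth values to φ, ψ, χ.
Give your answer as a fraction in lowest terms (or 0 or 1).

Take φ = 1/2, ψ = 0, χ = 0:
φ -> ψ = 1/2 -> 0 = 1/2
!φ = !1/2 = 1/2
(φ -> ψ) && !φ = 1/2 && 1/2 = 1/2
!((φ -> ψ) && !φ) = !1/2 = 1/2
φ <-> φ = 1/2 <-> 1/2 = 1/2
χ || ψ = 0 || 0 = 0
(φ <-> φ) || (χ || ψ) = 1/2 || 0 = 1/2
χ -> χ = 0 -> 0 = 1
(χ -> χ) -> φ = 1 -> 1/2 = 1/2
((χ -> χ) -> φ) || ψ = 1/2 || 0 = 1/2
((φ <-> φ) || (χ || ψ)) <-> (((χ -> χ) -> φ) || ψ) = 1/2 <-> 1/2 = 1/2
!((φ -> ψ) && !φ) -> (((φ <-> φ) || (χ || ψ)) <-> (((χ -> χ) -> φ) || ψ)) = 1/2 -> 1/2 = 1/2
No assignment yields a value below 1/2, so this is the minimum.

1/2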